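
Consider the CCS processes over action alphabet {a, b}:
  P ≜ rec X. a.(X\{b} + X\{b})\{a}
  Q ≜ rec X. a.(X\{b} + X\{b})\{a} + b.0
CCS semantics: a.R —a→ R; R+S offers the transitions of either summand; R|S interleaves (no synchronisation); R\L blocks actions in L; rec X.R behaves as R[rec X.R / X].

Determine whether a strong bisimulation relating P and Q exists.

NO

Reachable graph of P (2 states):
  m0 = rec X. a.(X\{b} + X\{b})\{a} ⊢ =a=> m1
  m1 = ((rec X. a.(X\{b} + X\{b})\{a})\{b} + (rec X. a.(X\{b} + X\{b})\{a})\{b})\{a} ⊢ ·
Reachable graph of Q (3 states):
  n0 = rec X. a.(X\{b} + X\{b})\{a} + b.0 ⊢ =a=> n1, =b=> n2
  n1 = ((rec X. a.(X\{b} + X\{b})\{a} + b.0)\{b} + (rec X. a.(X\{b} + X\{b})\{a} + b.0)\{b})\{a} ⊢ ·
  n2 = 0 ⊢ ·
Coarsest stable partition (strong bisimilarity classes):
  B0 = {m0}
  B1 = {m1, n1, n2}
  B2 = {n0}
m0 ∈ B0, n0 ∈ B2 → different blocks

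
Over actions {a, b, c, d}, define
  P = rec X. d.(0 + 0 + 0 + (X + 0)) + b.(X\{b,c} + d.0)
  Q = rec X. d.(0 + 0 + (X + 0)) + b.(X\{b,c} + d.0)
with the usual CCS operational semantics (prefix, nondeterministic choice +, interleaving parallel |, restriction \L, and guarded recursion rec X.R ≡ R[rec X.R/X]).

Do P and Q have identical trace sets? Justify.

traces(P) = traces(Q)

Reachable graph of P (5 states):
  u0 = rec X. d.(0 + 0 + 0 + (X + 0)) + b.(X\{b,c} + d.0) → =b=> u1, =d=> u2
  u1 = (rec X. d.(0 + 0 + 0 + (X + 0)) + b.(X\{b,c} + d.0))\{b,c} + d.0 → =d=> u3, =d=> u4
  u2 = 0 + 0 + 0 + ((rec X. d.(0 + 0 + 0 + (X + 0)) + b.(X\{b,c} + d.0)) + 0) → =b=> u1, =d=> u2
  u3 = (0 + 0 + 0 + ((rec X. d.(0 + 0 + 0 + (X + 0)) + b.(X\{b,c} + d.0)) + 0))\{b,c} → =d=> u3
  u4 = 0 → (no moves)
Reachable graph of Q (5 states):
  v0 = rec X. d.(0 + 0 + (X + 0)) + b.(X\{b,c} + d.0) → =b=> v1, =d=> v2
  v1 = (rec X. d.(0 + 0 + (X + 0)) + b.(X\{b,c} + d.0))\{b,c} + d.0 → =d=> v3, =d=> v4
  v2 = 0 + 0 + ((rec X. d.(0 + 0 + (X + 0)) + b.(X\{b,c} + d.0)) + 0) → =b=> v1, =d=> v2
  v3 = (0 + 0 + ((rec X. d.(0 + 0 + (X + 0)) + b.(X\{b,c} + d.0)) + 0))\{b,c} → =d=> v3
  v4 = 0 → (no moves)
Partition-refinement fixed point:
  B0 = {u0, u2, v0, v2}
  B1 = {u1, v1}
  B2 = {u4, v4}
  B3 = {u3, v3}
u0 ∈ B0, v0 ∈ B0 → same block
Bisimilar ⇒ trace-equivalent.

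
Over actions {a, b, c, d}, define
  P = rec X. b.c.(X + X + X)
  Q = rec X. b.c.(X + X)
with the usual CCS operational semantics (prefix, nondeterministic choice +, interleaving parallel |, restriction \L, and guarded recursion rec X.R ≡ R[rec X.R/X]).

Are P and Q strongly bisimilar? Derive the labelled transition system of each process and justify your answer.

P's transition system — 3 states:
  s0 = rec X. b.c.(X + X + X) has moves ··b··> s1
  s1 = c.((rec X. b.c.(X + X + X)) + (rec X. b.c.(X + X + X)) + (rec X. b.c.(X + X + X))) has moves ··c··> s2
  s2 = (rec X. b.c.(X + X + X)) + (rec X. b.c.(X + X + X)) + (rec X. b.c.(X + X + X)) has moves ··b··> s1
Q's transition system — 3 states:
  t0 = rec X. b.c.(X + X) has moves ··b··> t1
  t1 = c.((rec X. b.c.(X + X)) + (rec X. b.c.(X + X))) has moves ··c··> t2
  t2 = (rec X. b.c.(X + X)) + (rec X. b.c.(X + X)) has moves ··b··> t1
Bisimilarity quotient blocks:
  B0 = {s0, s2, t0, t2}
  B1 = {s1, t1}
s0 ∈ B0, t0 ∈ B0 → same block

P ~ Q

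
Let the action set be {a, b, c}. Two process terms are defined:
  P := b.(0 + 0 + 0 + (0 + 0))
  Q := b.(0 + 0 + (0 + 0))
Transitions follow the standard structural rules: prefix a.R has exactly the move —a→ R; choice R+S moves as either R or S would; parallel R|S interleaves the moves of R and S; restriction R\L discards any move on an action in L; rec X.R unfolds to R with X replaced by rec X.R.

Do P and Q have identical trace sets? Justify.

P's transition system — 2 states:
  u0 = b.(0 + 0 + 0 + (0 + 0)) ⊢ =b=> u1
  u1 = 0 + 0 + 0 + (0 + 0) ⊢ deadlocked
Q's transition system — 2 states:
  v0 = b.(0 + 0 + (0 + 0)) ⊢ =b=> v1
  v1 = 0 + 0 + (0 + 0) ⊢ deadlocked
Bisimilarity quotient blocks:
  B0 = {u0, v0}
  B1 = {u1, v1}
u0 ∈ B0, v0 ∈ B0 → same block
Bisimilar ⇒ trace-equivalent.

trace-equivalent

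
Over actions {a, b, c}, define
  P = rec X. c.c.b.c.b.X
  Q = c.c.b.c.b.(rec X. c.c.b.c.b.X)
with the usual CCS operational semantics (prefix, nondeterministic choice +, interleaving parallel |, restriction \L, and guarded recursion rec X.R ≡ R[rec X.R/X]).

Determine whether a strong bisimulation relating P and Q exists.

LTS(P): 5 reachable states
  s0 = rec X. c.c.b.c.b.X has moves —c→ s1
  s1 = c.b.c.b.(rec X. c.c.b.c.b.X) has moves —c→ s2
  s2 = b.c.b.(rec X. c.c.b.c.b.X) has moves —b→ s3
  s3 = c.b.(rec X. c.c.b.c.b.X) has moves —c→ s4
  s4 = b.(rec X. c.c.b.c.b.X) has moves —b→ s0
LTS(Q): 6 reachable states
  t0 = c.c.b.c.b.(rec X. c.c.b.c.b.X) has moves —c→ t1
  t1 = c.b.c.b.(rec X. c.c.b.c.b.X) has moves —c→ t2
  t2 = b.c.b.(rec X. c.c.b.c.b.X) has moves —b→ t3
  t3 = c.b.(rec X. c.c.b.c.b.X) has moves —c→ t4
  t4 = b.(rec X. c.c.b.c.b.X) has moves —b→ t5
  t5 = rec X. c.c.b.c.b.X has moves —c→ t1
Partition-refinement fixed point:
  B0 = {s0, t0, t5}
  B1 = {s1, t1}
  B2 = {s2, t2}
  B3 = {s3, t3}
  B4 = {s4, t4}
s0 ∈ B0, t0 ∈ B0 → same block

bisimilar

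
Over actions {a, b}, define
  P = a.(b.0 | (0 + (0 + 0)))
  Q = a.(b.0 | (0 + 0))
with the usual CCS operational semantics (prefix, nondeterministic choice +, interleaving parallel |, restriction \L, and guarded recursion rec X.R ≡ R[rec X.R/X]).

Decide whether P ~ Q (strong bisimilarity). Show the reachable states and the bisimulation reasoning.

Reachable graph of P (3 states):
  m0 = a.(b.0 | (0 + (0 + 0))) :: ··a··> m1
  m1 = b.0 | (0 + (0 + 0)) :: ··b··> m2
  m2 = 0 | (0 + (0 + 0)) :: ∅
Reachable graph of Q (3 states):
  n0 = a.(b.0 | (0 + 0)) :: ··a··> n1
  n1 = b.0 | (0 + 0) :: ··b··> n2
  n2 = 0 | (0 + 0) :: ∅
Bisimilarity quotient blocks:
  B0 = {m0, n0}
  B1 = {m1, n1}
  B2 = {m2, n2}
m0 ∈ B0, n0 ∈ B0 → same block

YES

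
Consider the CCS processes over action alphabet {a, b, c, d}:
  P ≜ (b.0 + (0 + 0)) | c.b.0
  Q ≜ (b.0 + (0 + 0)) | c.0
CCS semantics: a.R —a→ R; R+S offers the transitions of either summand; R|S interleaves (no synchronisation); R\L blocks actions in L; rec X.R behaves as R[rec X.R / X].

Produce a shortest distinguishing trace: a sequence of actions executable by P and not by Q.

bcb

LTS(P): 6 reachable states
  p0 = (b.0 + (0 + 0)) | c.b.0 | ··b··> p1, ··c··> p2
  p1 = 0 | c.b.0 | ··c··> p3
  p2 = (b.0 + (0 + 0)) | b.0 | ··b··> p3, ··b··> p4
  p3 = 0 | b.0 | ··b··> p5
  p4 = (b.0 + (0 + 0)) | 0 | ··b··> p5
  p5 = 0 | 0 | (no moves)
LTS(Q): 4 reachable states
  q0 = (b.0 + (0 + 0)) | c.0 | ··b··> q1, ··c··> q2
  q1 = 0 | c.0 | ··c··> q3
  q2 = (b.0 + (0 + 0)) | 0 | ··b··> q3
  q3 = 0 | 0 | (no moves)
Run σ = ⟨bcb⟩ on P: start {p0}
  [1] b ⇒ {p1}
  [2] c ⇒ {p3}
  [3] b ⇒ {p5}
  ✓ P
Run σ = ⟨bcb⟩ on Q: start {q0}
  [1] b ⇒ {q1}
  [2] c ⇒ {q3}
  [3] b ⇒ no successor for Q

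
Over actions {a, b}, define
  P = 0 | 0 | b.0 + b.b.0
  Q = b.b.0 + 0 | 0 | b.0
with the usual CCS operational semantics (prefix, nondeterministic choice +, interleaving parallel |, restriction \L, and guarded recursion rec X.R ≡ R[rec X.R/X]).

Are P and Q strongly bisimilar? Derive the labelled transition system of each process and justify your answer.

bisimilar

P's transition system — 4 states:
  s0 = 0 | 0 | b.0 + b.b.0 :: =b=> s1, =b=> s2
  s1 = 0 | 0 | 0 :: (no moves)
  s2 = b.0 :: =b=> s3
  s3 = 0 :: (no moves)
Q's transition system — 4 states:
  t0 = b.b.0 + 0 | 0 | b.0 :: =b=> t1, =b=> t2
  t1 = 0 | 0 | 0 :: (no moves)
  t2 = b.0 :: =b=> t3
  t3 = 0 :: (no moves)
Partition-refinement fixed point:
  B0 = {s0, t0}
  B1 = {s2, t2}
  B2 = {s1, s3, t1, t3}
s0 ∈ B0, t0 ∈ B0 → same block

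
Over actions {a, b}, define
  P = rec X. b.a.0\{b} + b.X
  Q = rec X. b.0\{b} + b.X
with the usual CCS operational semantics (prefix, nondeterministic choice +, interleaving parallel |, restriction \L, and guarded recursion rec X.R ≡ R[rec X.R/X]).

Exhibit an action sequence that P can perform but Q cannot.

ba

LTS(P): 3 reachable states
  u0 = rec X. b.a.0\{b} + b.X | —b→ u0, —b→ u1
  u1 = a.0\{b} | —a→ u2
  u2 = 0\{b} | deadlocked
LTS(Q): 2 reachable states
  v0 = rec X. b.0\{b} + b.X | —b→ v0, —b→ v1
  v1 = 0\{b} | deadlocked
Trace ⟨ba⟩ through P, begin at {u0}:
  after b @ step 1: {u0, u1}
  after a @ step 2: {u2}
  ✓ P
Trace ⟨ba⟩ through Q, begin at {v0}:
  after b @ step 1: {v0, v1}
  after a @ step 2: no successor for Q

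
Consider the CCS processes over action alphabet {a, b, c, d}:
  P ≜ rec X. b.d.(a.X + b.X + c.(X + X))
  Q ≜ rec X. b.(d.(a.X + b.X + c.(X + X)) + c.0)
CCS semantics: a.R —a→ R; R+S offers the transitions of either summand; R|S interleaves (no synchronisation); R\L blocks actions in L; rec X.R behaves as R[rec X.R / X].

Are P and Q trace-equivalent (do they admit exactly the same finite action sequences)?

traces(P) ≠ traces(Q) — witness ⟨bc⟩

Reachable graph of P (4 states):
  p0 = rec X. b.d.(a.X + b.X + c.(X + X)) :: ··b··> p1
  p1 = d.(a.(rec X. b.d.(a.X + b.X + c.(X + X))) + b.(rec X. b.d.(a.X + b.X + c.(X + X))) + c.((rec X. b.d.(a.X + b.X + c.(X + X))) + (rec X. b.d.(a.X + b.X + c.(X + X))))) :: ··d··> p2
  p2 = a.(rec X. b.d.(a.X + b.X + c.(X + X))) + b.(rec X. b.d.(a.X + b.X + c.(X + X))) + c.((rec X. b.d.(a.X + b.X + c.(X + X))) + (rec X. b.d.(a.X + b.X + c.(X + X)))) :: ··a··> p0, ··b··> p0, ··c··> p3
  p3 = (rec X. b.d.(a.X + b.X + c.(X + X))) + (rec X. b.d.(a.X + b.X + c.(X + X))) :: ··b··> p1
Reachable graph of Q (5 states):
  q0 = rec X. b.(d.(a.X + b.X + c.(X + X)) + c.0) :: ··b··> q1
  q1 = d.(a.(rec X. b.(d.(a.X + b.X + c.(X + X)) + c.0)) + b.(rec X. b.(d.(a.X + b.X + c.(X + X)) + c.0)) + c.((rec X. b.(d.(a.X + b.X + c.(X + X)) + c.0)) + (rec X. b.(d.(a.X + b.X + c.(X + X)) + c.0)))) + c.0 :: ··c··> q2, ··d··> q3
  q2 = 0 :: ∅
  q3 = a.(rec X. b.(d.(a.X + b.X + c.(X + X)) + c.0)) + b.(rec X. b.(d.(a.X + b.X + c.(X + X)) + c.0)) + c.((rec X. b.(d.(a.X + b.X + c.(X + X)) + c.0)) + (rec X. b.(d.(a.X + b.X + c.(X + X)) + c.0))) :: ··a··> q0, ··b··> q0, ··c··> q4
  q4 = (rec X. b.(d.(a.X + b.X + c.(X + X)) + c.0)) + (rec X. b.(d.(a.X + b.X + c.(X + X)) + c.0)) :: ··b··> q1
Trace ⟨bc⟩ through Q, begin at {q0}:
  step 1 (b): {q1}
  step 2 (c): {q2}
  Q completes σ.
Trace ⟨bc⟩ through P, begin at {p0}:
  step 1 (b): {p1}
  step 2 (c): ∅ (P stuck)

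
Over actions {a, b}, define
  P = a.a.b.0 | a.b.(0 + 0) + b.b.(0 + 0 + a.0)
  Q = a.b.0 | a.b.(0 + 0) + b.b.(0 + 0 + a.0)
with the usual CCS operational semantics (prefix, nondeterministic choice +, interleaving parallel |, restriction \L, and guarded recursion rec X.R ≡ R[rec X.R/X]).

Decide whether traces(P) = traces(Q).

Reachable graph of P (15 states):
  s0 = a.a.b.0 | a.b.(0 + 0) + b.b.(0 + 0 + a.0) :: ··a··> s1, ··a··> s2, ··b··> s3
  s1 = a.a.b.0 | b.(0 + 0) :: ··a··> s4, ··b··> s5
  s2 = a.b.0 | a.b.(0 + 0) :: ··a··> s4, ··a··> s6
  s3 = b.(0 + 0 + a.0) :: ··b··> s7
  s4 = a.b.0 | b.(0 + 0) :: ··a··> s8, ··b··> s9
  s5 = a.a.b.0 | (0 + 0) :: ··a··> s9
  s6 = b.0 | a.b.(0 + 0) :: ··a··> s8, ··b··> s10
  s7 = 0 + 0 + a.0 :: ··a··> s11
  s8 = b.0 | b.(0 + 0) :: ··b··> s12, ··b··> s13
  s9 = a.b.0 | (0 + 0) :: ··a··> s13
  s10 = 0 | a.b.(0 + 0) :: ··a··> s12
  s11 = 0 :: ∅
  s12 = 0 | b.(0 + 0) :: ··b··> s14
  s13 = b.0 | (0 + 0) :: ··b··> s14
  s14 = 0 | (0 + 0) :: ∅
Reachable graph of Q (12 states):
  t0 = a.b.0 | a.b.(0 + 0) + b.b.(0 + 0 + a.0) :: ··a··> t1, ··a··> t2, ··b··> t3
  t1 = a.b.0 | b.(0 + 0) :: ··a··> t4, ··b··> t5
  t2 = b.0 | a.b.(0 + 0) :: ··a··> t4, ··b··> t6
  t3 = b.(0 + 0 + a.0) :: ··b··> t7
  t4 = b.0 | b.(0 + 0) :: ··b··> t8, ··b··> t9
  t5 = a.b.0 | (0 + 0) :: ··a··> t9
  t6 = 0 | a.b.(0 + 0) :: ··a··> t8
  t7 = 0 + 0 + a.0 :: ··a··> t10
  t8 = 0 | b.(0 + 0) :: ··b··> t11
  t9 = b.0 | (0 + 0) :: ··b··> t11
  t10 = 0 :: ∅
  t11 = 0 | (0 + 0) :: ∅
Run σ = ⟨aaa⟩ on P: start {s0}
  step 1 (a): {s1, s2}
  step 2 (a): {s4, s6}
  step 3 (a): {s8}
  ✓ P
Run σ = ⟨aaa⟩ on Q: start {t0}
  step 1 (a): {t1, t2}
  step 2 (a): {t4}
  step 3 (a): ∅ (Q stuck)

NO — witness ⟨aaa⟩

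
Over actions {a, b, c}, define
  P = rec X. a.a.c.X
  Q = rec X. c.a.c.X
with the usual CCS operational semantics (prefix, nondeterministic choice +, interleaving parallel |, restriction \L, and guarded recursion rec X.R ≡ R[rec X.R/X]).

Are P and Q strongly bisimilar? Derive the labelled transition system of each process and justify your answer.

NO

LTS(P): 3 reachable states
  u0 = rec X. a.a.c.X has moves =a=> u1
  u1 = a.c.(rec X. a.a.c.X) has moves =a=> u2
  u2 = c.(rec X. a.a.c.X) has moves =c=> u0
LTS(Q): 3 reachable states
  v0 = rec X. c.a.c.X has moves =c=> v1
  v1 = a.c.(rec X. c.a.c.X) has moves =a=> v2
  v2 = c.(rec X. c.a.c.X) has moves =c=> v0
Bisimilarity quotient blocks:
  B0 = {u0}
  B1 = {u1}
  B2 = {u2}
  B3 = {v0}
  B4 = {v1}
  B5 = {v2}
u0 ∈ B0, v0 ∈ B3 → different blocks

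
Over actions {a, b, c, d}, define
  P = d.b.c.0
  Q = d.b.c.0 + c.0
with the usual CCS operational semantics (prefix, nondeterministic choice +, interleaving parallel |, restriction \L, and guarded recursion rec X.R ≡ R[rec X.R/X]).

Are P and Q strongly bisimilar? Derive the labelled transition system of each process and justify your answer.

P ≁ Q

LTS(P): 4 reachable states
  s0 = d.b.c.0 → --d--▸ s1
  s1 = b.c.0 → --b--▸ s2
  s2 = c.0 → --c--▸ s3
  s3 = 0 → stopped
LTS(Q): 4 reachable states
  t0 = d.b.c.0 + c.0 → --c--▸ t1, --d--▸ t2
  t1 = 0 → stopped
  t2 = b.c.0 → --b--▸ t3
  t3 = c.0 → --c--▸ t1
Coarsest stable partition (strong bisimilarity classes):
  B0 = {s0}
  B1 = {s1, t2}
  B2 = {s2, t3}
  B3 = {s3, t1}
  B4 = {t0}
s0 ∈ B0, t0 ∈ B4 → different blocks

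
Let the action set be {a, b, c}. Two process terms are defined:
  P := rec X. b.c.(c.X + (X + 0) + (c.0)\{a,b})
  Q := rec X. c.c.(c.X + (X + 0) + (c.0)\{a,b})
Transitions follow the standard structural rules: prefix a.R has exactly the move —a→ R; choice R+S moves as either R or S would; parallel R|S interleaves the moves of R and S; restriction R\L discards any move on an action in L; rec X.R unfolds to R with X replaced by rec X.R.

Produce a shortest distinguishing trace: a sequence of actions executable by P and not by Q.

LTS(P): 4 reachable states
  u0 = rec X. b.c.(c.X + (X + 0) + (c.0)\{a,b}) → =b=> u1
  u1 = c.(c.(rec X. b.c.(c.X + (X + 0) + (c.0)\{a,b})) + ((rec X. b.c.(c.X + (X + 0) + (c.0)\{a,b})) + 0) + (c.0)\{a,b}) → =c=> u2
  u2 = c.(rec X. b.c.(c.X + (X + 0) + (c.0)\{a,b})) + ((rec X. b.c.(c.X + (X + 0) + (c.0)\{a,b})) + 0) + (c.0)\{a,b} → =b=> u1, =c=> u0, =c=> u3
  u3 = 0\{a,b} → stopped
LTS(Q): 4 reachable states
  v0 = rec X. c.c.(c.X + (X + 0) + (c.0)\{a,b}) → =c=> v1
  v1 = c.(c.(rec X. c.c.(c.X + (X + 0) + (c.0)\{a,b})) + ((rec X. c.c.(c.X + (X + 0) + (c.0)\{a,b})) + 0) + (c.0)\{a,b}) → =c=> v2
  v2 = c.(rec X. c.c.(c.X + (X + 0) + (c.0)\{a,b})) + ((rec X. c.c.(c.X + (X + 0) + (c.0)\{a,b})) + 0) + (c.0)\{a,b} → =c=> v0, =c=> v1, =c=> v3
  v3 = 0\{a,b} → stopped
Executing b from P (initial set {u0}):
  after b @ step 1: {u1}
  P completes σ.
Executing b from Q (initial set {v0}):
  after b @ step 1: no successor for Q

b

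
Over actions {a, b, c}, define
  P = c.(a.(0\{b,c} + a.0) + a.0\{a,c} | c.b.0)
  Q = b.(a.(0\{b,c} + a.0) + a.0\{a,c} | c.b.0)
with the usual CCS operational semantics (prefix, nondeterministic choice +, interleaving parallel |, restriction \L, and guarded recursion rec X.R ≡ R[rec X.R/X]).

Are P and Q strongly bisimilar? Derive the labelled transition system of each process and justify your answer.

LTS(P): 9 reachable states
  p0 = c.(a.(0\{b,c} + a.0) + a.0\{a,c} | c.b.0) | ··c··> p1
  p1 = a.(0\{b,c} + a.0) + a.0\{a,c} | c.b.0 | ··a··> p2, ··a··> p3, ··c··> p4
  p2 = 0\{a,c} | c.b.0 | ··c··> p5
  p3 = 0\{b,c} + a.0 | ··a··> p6
  p4 = a.0\{a,c} | b.0 | ··a··> p5, ··b··> p7
  p5 = 0\{a,c} | b.0 | ··b··> p8
  p6 = 0 | (no moves)
  p7 = a.0\{a,c} | 0 | ··a··> p8
  p8 = 0\{a,c} | 0 | (no moves)
LTS(Q): 9 reachable states
  q0 = b.(a.(0\{b,c} + a.0) + a.0\{a,c} | c.b.0) | ··b··> q1
  q1 = a.(0\{b,c} + a.0) + a.0\{a,c} | c.b.0 | ··a··> q2, ··a··> q3, ··c··> q4
  q2 = 0\{a,c} | c.b.0 | ··c··> q5
  q3 = 0\{b,c} + a.0 | ··a··> q6
  q4 = a.0\{a,c} | b.0 | ··a··> q5, ··b··> q7
  q5 = 0\{a,c} | b.0 | ··b··> q8
  q6 = 0 | (no moves)
  q7 = a.0\{a,c} | 0 | ··a··> q8
  q8 = 0\{a,c} | 0 | (no moves)
Bisimilarity quotient blocks:
  B0 = {p0}
  B1 = {p1, q1}
  B2 = {p4, q4}
  B3 = {p3, p7, q3, q7}
  B4 = {p6, p8, q6, q8}
  B5 = {p5, q5}
  B6 = {p2, q2}
  B7 = {q0}
p0 ∈ B0, q0 ∈ B7 → different blocks

NO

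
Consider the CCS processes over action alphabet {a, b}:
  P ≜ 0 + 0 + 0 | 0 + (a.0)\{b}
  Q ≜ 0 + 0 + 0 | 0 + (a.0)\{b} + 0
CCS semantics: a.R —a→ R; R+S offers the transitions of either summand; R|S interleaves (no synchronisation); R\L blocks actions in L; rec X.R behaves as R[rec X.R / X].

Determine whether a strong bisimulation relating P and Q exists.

LTS(P): 2 reachable states
  u0 = 0 + 0 + 0 | 0 + (a.0)\{b} :: --a--▸ u1
  u1 = 0\{b} :: deadlocked
LTS(Q): 2 reachable states
  v0 = 0 + 0 + 0 | 0 + (a.0)\{b} + 0 :: --a--▸ v1
  v1 = 0\{b} :: deadlocked
Partition-refinement fixed point:
  B0 = {u0, v0}
  B1 = {u1, v1}
u0 ∈ B0, v0 ∈ B0 → same block

bisimilar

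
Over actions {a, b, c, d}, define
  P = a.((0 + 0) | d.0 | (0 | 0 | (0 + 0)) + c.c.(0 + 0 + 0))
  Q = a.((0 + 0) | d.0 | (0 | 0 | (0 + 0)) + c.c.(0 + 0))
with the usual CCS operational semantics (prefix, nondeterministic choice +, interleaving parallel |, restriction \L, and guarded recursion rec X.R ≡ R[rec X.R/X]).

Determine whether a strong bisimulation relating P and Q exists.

bisimilar

P's transition system — 5 states:
  m0 = a.((0 + 0) | d.0 | (0 | 0 | (0 + 0)) + c.c.(0 + 0 + 0)) ⊢ -a-> m1
  m1 = (0 + 0) | d.0 | (0 | 0 | (0 + 0)) + c.c.(0 + 0 + 0) ⊢ -c-> m2, -d-> m3
  m2 = c.(0 + 0 + 0) ⊢ -c-> m4
  m3 = (0 + 0) | 0 | (0 | 0 | (0 + 0)) ⊢ ·
  m4 = 0 + 0 + 0 ⊢ ·
Q's transition system — 5 states:
  n0 = a.((0 + 0) | d.0 | (0 | 0 | (0 + 0)) + c.c.(0 + 0)) ⊢ -a-> n1
  n1 = (0 + 0) | d.0 | (0 | 0 | (0 + 0)) + c.c.(0 + 0) ⊢ -c-> n2, -d-> n3
  n2 = c.(0 + 0) ⊢ -c-> n4
  n3 = (0 + 0) | 0 | (0 | 0 | (0 + 0)) ⊢ ·
  n4 = 0 + 0 ⊢ ·
Bisimilarity quotient blocks:
  B0 = {m0, n0}
  B1 = {m1, n1}
  B2 = {m2, n2}
  B3 = {m3, m4, n3, n4}
m0 ∈ B0, n0 ∈ B0 → same block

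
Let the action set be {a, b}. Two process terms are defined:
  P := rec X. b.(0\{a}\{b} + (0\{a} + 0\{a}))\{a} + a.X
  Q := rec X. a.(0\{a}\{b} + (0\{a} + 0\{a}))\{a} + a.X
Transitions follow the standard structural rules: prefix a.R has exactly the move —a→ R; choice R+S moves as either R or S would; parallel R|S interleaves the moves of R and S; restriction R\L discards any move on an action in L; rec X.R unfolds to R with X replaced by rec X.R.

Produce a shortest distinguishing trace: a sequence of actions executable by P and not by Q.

P's transition system — 2 states:
  m0 = rec X. b.(0\{a}\{b} + (0\{a} + 0\{a}))\{a} + a.X | -a-> m0, -b-> m1
  m1 = (0\{a}\{b} + (0\{a} + 0\{a}))\{a} | ·
Q's transition system — 2 states:
  n0 = rec X. a.(0\{a}\{b} + (0\{a} + 0\{a}))\{a} + a.X | -a-> n0, -a-> n1
  n1 = (0\{a}\{b} + (0\{a} + 0\{a}))\{a} | ·
Run σ = ⟨b⟩ on P: start {m0}
  [1] b ⇒ {m1}
  ✓ P
Run σ = ⟨b⟩ on Q: start {n0}
  [1] b ⇒ ∅  — Q cannot continue

b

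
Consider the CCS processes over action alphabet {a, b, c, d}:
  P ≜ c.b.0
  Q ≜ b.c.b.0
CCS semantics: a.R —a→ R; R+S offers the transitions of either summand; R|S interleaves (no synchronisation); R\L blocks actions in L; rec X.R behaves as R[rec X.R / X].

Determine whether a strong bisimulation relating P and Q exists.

not bisimilar

LTS(P): 3 reachable states
  u0 = c.b.0 → =c=> u1
  u1 = b.0 → =b=> u2
  u2 = 0 → deadlocked
LTS(Q): 4 reachable states
  v0 = b.c.b.0 → =b=> v1
  v1 = c.b.0 → =c=> v2
  v2 = b.0 → =b=> v3
  v3 = 0 → deadlocked
Bisimilarity quotient blocks:
  B0 = {u0, v1}
  B1 = {u1, v2}
  B2 = {u2, v3}
  B3 = {v0}
u0 ∈ B0, v0 ∈ B3 → different blocks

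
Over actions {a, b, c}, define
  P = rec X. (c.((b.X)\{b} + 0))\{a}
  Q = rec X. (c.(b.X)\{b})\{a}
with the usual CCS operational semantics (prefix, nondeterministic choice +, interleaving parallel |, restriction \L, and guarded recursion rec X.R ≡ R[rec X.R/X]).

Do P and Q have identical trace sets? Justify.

P's transition system — 2 states:
  u0 = rec X. (c.((b.X)\{b} + 0))\{a} → --c--▸ u1
  u1 = ((b.(rec X. (c.((b.X)\{b} + 0))\{a}))\{b} + 0)\{a} → deadlocked
Q's transition system — 2 states:
  v0 = rec X. (c.(b.X)\{b})\{a} → --c--▸ v1
  v1 = (b.(rec X. (c.(b.X)\{b})\{a}))\{b}\{a} → deadlocked
Bisimilarity quotient blocks:
  B0 = {u0, v0}
  B1 = {u1, v1}
u0 ∈ B0, v0 ∈ B0 → same block
Bisimilar ⇒ trace-equivalent.

trace-equivalent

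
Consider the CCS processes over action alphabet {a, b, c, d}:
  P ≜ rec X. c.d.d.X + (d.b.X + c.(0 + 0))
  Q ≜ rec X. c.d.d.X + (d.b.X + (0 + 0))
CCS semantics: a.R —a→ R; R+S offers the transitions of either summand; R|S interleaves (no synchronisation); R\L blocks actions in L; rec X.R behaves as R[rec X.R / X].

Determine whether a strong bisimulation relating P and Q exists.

P ≁ Q

LTS(P): 5 reachable states
  s0 = rec X. c.d.d.X + (d.b.X + c.(0 + 0)) ⊢ ··c··> s1, ··c··> s2, ··d··> s3
  s1 = 0 + 0 ⊢ (no moves)
  s2 = d.d.(rec X. c.d.d.X + (d.b.X + c.(0 + 0))) ⊢ ··d··> s4
  s3 = b.(rec X. c.d.d.X + (d.b.X + c.(0 + 0))) ⊢ ··b··> s0
  s4 = d.(rec X. c.d.d.X + (d.b.X + c.(0 + 0))) ⊢ ··d··> s0
LTS(Q): 4 reachable states
  t0 = rec X. c.d.d.X + (d.b.X + (0 + 0)) ⊢ ··c··> t1, ··d··> t2
  t1 = d.d.(rec X. c.d.d.X + (d.b.X + (0 + 0))) ⊢ ··d··> t3
  t2 = b.(rec X. c.d.d.X + (d.b.X + (0 + 0))) ⊢ ··b··> t0
  t3 = d.(rec X. c.d.d.X + (d.b.X + (0 + 0))) ⊢ ··d··> t0
Bisimilarity quotient blocks:
  B0 = {s0}
  B1 = {s2}
  B2 = {s4}
  B3 = {s3}
  B4 = {s1}
  B5 = {t0}
  B6 = {t2}
  B7 = {t1}
  B8 = {t3}
s0 ∈ B0, t0 ∈ B5 → different blocks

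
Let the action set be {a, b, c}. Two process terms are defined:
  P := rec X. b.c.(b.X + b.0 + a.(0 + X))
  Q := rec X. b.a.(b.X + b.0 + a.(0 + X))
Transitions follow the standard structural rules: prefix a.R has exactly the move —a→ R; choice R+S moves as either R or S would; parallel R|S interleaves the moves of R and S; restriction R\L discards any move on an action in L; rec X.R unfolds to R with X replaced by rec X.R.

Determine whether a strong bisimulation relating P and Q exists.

P ≁ Q

Reachable graph of P (5 states):
  m0 = rec X. b.c.(b.X + b.0 + a.(0 + X)) ⊢ --b--▸ m1
  m1 = c.(b.(rec X. b.c.(b.X + b.0 + a.(0 + X))) + b.0 + a.(0 + (rec X. b.c.(b.X + b.0 + a.(0 + X))))) ⊢ --c--▸ m2
  m2 = b.(rec X. b.c.(b.X + b.0 + a.(0 + X))) + b.0 + a.(0 + (rec X. b.c.(b.X + b.0 + a.(0 + X)))) ⊢ --a--▸ m3, --b--▸ m0, --b--▸ m4
  m3 = 0 + (rec X. b.c.(b.X + b.0 + a.(0 + X))) ⊢ --b--▸ m1
  m4 = 0 ⊢ ·
Reachable graph of Q (5 states):
  n0 = rec X. b.a.(b.X + b.0 + a.(0 + X)) ⊢ --b--▸ n1
  n1 = a.(b.(rec X. b.a.(b.X + b.0 + a.(0 + X))) + b.0 + a.(0 + (rec X. b.a.(b.X + b.0 + a.(0 + X))))) ⊢ --a--▸ n2
  n2 = b.(rec X. b.a.(b.X + b.0 + a.(0 + X))) + b.0 + a.(0 + (rec X. b.a.(b.X + b.0 + a.(0 + X)))) ⊢ --a--▸ n3, --b--▸ n0, --b--▸ n4
  n3 = 0 + (rec X. b.a.(b.X + b.0 + a.(0 + X))) ⊢ --b--▸ n1
  n4 = 0 ⊢ ·
Partition-refinement fixed point:
  B0 = {m0, m3}
  B1 = {m1}
  B2 = {m2}
  B3 = {m4, n4}
  B4 = {n0, n3}
  B5 = {n1}
  B6 = {n2}
m0 ∈ B0, n0 ∈ B4 → different blocks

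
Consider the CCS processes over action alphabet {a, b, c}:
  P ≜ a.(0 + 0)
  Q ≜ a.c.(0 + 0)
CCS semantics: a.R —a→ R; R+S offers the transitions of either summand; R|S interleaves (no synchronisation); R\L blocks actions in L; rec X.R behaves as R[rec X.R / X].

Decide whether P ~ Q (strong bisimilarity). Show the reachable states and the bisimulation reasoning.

LTS(P): 2 reachable states
  m0 = a.(0 + 0) ⊢ ··a··> m1
  m1 = 0 + 0 ⊢ ∅
LTS(Q): 3 reachable states
  n0 = a.c.(0 + 0) ⊢ ··a··> n1
  n1 = c.(0 + 0) ⊢ ··c··> n2
  n2 = 0 + 0 ⊢ ∅
Bisimilarity quotient blocks:
  B0 = {m0}
  B1 = {m1, n2}
  B2 = {n0}
  B3 = {n1}
m0 ∈ B0, n0 ∈ B2 → different blocks

not bisimilar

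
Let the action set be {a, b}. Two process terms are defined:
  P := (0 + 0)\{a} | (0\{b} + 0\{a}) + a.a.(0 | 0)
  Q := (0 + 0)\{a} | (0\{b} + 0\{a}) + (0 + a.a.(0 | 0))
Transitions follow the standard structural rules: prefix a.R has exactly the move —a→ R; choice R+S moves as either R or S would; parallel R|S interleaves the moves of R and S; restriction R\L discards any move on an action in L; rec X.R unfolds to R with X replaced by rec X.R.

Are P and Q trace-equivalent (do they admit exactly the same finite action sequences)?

YES

Reachable graph of P (3 states):
  u0 = (0 + 0)\{a} | (0\{b} + 0\{a}) + a.a.(0 | 0) has moves ··a··> u1
  u1 = a.(0 | 0) has moves ··a··> u2
  u2 = 0 | 0 has moves ·
Reachable graph of Q (3 states):
  v0 = (0 + 0)\{a} | (0\{b} + 0\{a}) + (0 + a.a.(0 | 0)) has moves ··a··> v1
  v1 = a.(0 | 0) has moves ··a··> v2
  v2 = 0 | 0 has moves ·
Partition-refinement fixed point:
  B0 = {u0, v0}
  B1 = {u1, v1}
  B2 = {u2, v2}
u0 ∈ B0, v0 ∈ B0 → same block
Bisimilar ⇒ trace-equivalent.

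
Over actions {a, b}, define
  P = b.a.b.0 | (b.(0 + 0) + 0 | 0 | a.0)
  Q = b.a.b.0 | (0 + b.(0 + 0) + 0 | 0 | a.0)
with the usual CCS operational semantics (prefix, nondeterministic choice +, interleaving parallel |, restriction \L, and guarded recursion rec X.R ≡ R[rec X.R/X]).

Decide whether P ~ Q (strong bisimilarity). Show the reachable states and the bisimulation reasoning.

LTS(P): 12 reachable states
  m0 = b.a.b.0 | (b.(0 + 0) + 0 | 0 | a.0) ⊢ --a--▸ m1, --b--▸ m2, --b--▸ m3
  m1 = b.a.b.0 | (0 | 0 | 0) ⊢ --b--▸ m4
  m2 = a.b.0 | (b.(0 + 0) + 0 | 0 | a.0) ⊢ --a--▸ m4, --a--▸ m5, --b--▸ m6
  m3 = b.a.b.0 | (0 + 0) ⊢ --b--▸ m6
  m4 = a.b.0 | (0 | 0 | 0) ⊢ --a--▸ m7
  m5 = b.0 | (b.(0 + 0) + 0 | 0 | a.0) ⊢ --a--▸ m7, --b--▸ m8, --b--▸ m9
  m6 = a.b.0 | (0 + 0) ⊢ --a--▸ m9
  m7 = b.0 | (0 | 0 | 0) ⊢ --b--▸ m10
  m8 = 0 | (b.(0 + 0) + 0 | 0 | a.0) ⊢ --a--▸ m10, --b--▸ m11
  m9 = b.0 | (0 + 0) ⊢ --b--▸ m11
  m10 = 0 | (0 | 0 | 0) ⊢ ∅
  m11 = 0 | (0 + 0) ⊢ ∅
LTS(Q): 12 reachable states
  n0 = b.a.b.0 | (0 + b.(0 + 0) + 0 | 0 | a.0) ⊢ --a--▸ n1, --b--▸ n2, --b--▸ n3
  n1 = b.a.b.0 | (0 | 0 | 0) ⊢ --b--▸ n4
  n2 = a.b.0 | (0 + b.(0 + 0) + 0 | 0 | a.0) ⊢ --a--▸ n4, --a--▸ n5, --b--▸ n6
  n3 = b.a.b.0 | (0 + 0) ⊢ --b--▸ n6
  n4 = a.b.0 | (0 | 0 | 0) ⊢ --a--▸ n7
  n5 = b.0 | (0 + b.(0 + 0) + 0 | 0 | a.0) ⊢ --a--▸ n7, --b--▸ n8, --b--▸ n9
  n6 = a.b.0 | (0 + 0) ⊢ --a--▸ n9
  n7 = b.0 | (0 | 0 | 0) ⊢ --b--▸ n10
  n8 = 0 | (0 + b.(0 + 0) + 0 | 0 | a.0) ⊢ --a--▸ n10, --b--▸ n11
  n9 = b.0 | (0 + 0) ⊢ --b--▸ n11
  n10 = 0 | (0 | 0 | 0) ⊢ ∅
  n11 = 0 | (0 + 0) ⊢ ∅
Bisimilarity quotient blocks:
  B0 = {m0, n0}
  B1 = {m1, m3, n1, n3}
  B2 = {m4, m6, n4, n6}
  B3 = {m7, m9, n7, n9}
  B4 = {m10, m11, n10, n11}
  B5 = {m2, n2}
  B6 = {m5, n5}
  B7 = {m8, n8}
m0 ∈ B0, n0 ∈ B0 → same block

bisimilar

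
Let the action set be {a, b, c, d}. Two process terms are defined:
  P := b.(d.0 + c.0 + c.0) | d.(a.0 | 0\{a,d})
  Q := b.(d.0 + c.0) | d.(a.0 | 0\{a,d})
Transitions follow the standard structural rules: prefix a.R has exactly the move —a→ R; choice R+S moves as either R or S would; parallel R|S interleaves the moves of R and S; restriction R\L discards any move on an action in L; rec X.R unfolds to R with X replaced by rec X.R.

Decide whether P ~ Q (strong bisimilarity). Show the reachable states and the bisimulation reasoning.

YES

P's transition system — 9 states:
  u0 = b.(d.0 + c.0 + c.0) | d.(a.0 | 0\{a,d}) has moves --b--▸ u1, --d--▸ u2
  u1 = (d.0 + c.0 + c.0) | d.(a.0 | 0\{a,d}) has moves --c--▸ u3, --d--▸ u3, --d--▸ u4
  u2 = b.(d.0 + c.0 + c.0) | (a.0 | 0\{a,d}) has moves --a--▸ u5, --b--▸ u4
  u3 = 0 | d.(a.0 | 0\{a,d}) has moves --d--▸ u6
  u4 = (d.0 + c.0 + c.0) | (a.0 | 0\{a,d}) has moves --a--▸ u7, --c--▸ u6, --d--▸ u6
  u5 = b.(d.0 + c.0 + c.0) | (0 | 0\{a,d}) has moves --b--▸ u7
  u6 = 0 | (a.0 | 0\{a,d}) has moves --a--▸ u8
  u7 = (d.0 + c.0 + c.0) | (0 | 0\{a,d}) has moves --c--▸ u8, --d--▸ u8
  u8 = 0 | (0 | 0\{a,d}) has moves deadlocked
Q's transition system — 9 states:
  v0 = b.(d.0 + c.0) | d.(a.0 | 0\{a,d}) has moves --b--▸ v1, --d--▸ v2
  v1 = (d.0 + c.0) | d.(a.0 | 0\{a,d}) has moves --c--▸ v3, --d--▸ v3, --d--▸ v4
  v2 = b.(d.0 + c.0) | (a.0 | 0\{a,d}) has moves --a--▸ v5, --b--▸ v4
  v3 = 0 | d.(a.0 | 0\{a,d}) has moves --d--▸ v6
  v4 = (d.0 + c.0) | (a.0 | 0\{a,d}) has moves --a--▸ v7, --c--▸ v6, --d--▸ v6
  v5 = b.(d.0 + c.0) | (0 | 0\{a,d}) has moves --b--▸ v7
  v6 = 0 | (a.0 | 0\{a,d}) has moves --a--▸ v8
  v7 = (d.0 + c.0) | (0 | 0\{a,d}) has moves --c--▸ v8, --d--▸ v8
  v8 = 0 | (0 | 0\{a,d}) has moves deadlocked
Bisimilarity quotient blocks:
  B0 = {u0, v0}
  B1 = {u2, v2}
  B2 = {u4, v4}
  B3 = {u6, v6}
  B4 = {u8, v8}
  B5 = {u7, v7}
  B6 = {u5, v5}
  B7 = {u1, v1}
  B8 = {u3, v3}
u0 ∈ B0, v0 ∈ B0 → same block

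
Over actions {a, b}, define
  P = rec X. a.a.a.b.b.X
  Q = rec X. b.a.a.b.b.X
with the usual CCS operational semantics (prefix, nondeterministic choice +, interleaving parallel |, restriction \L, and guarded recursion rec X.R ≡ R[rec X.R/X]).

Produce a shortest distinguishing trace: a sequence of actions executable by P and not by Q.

a

Reachable graph of P (5 states):
  p0 = rec X. a.a.a.b.b.X has moves —a→ p1
  p1 = a.a.b.b.(rec X. a.a.a.b.b.X) has moves —a→ p2
  p2 = a.b.b.(rec X. a.a.a.b.b.X) has moves —a→ p3
  p3 = b.b.(rec X. a.a.a.b.b.X) has moves —b→ p4
  p4 = b.(rec X. a.a.a.b.b.X) has moves —b→ p0
Reachable graph of Q (5 states):
  q0 = rec X. b.a.a.b.b.X has moves —b→ q1
  q1 = a.a.b.b.(rec X. b.a.a.b.b.X) has moves —a→ q2
  q2 = a.b.b.(rec X. b.a.a.b.b.X) has moves —a→ q3
  q3 = b.b.(rec X. b.a.a.b.b.X) has moves —b→ q4
  q4 = b.(rec X. b.a.a.b.b.X) has moves —b→ q0
Run σ = ⟨a⟩ on P: start {p0}
  step 1 (a): {p1}
  P completes σ.
Run σ = ⟨a⟩ on Q: start {q0}
  step 1 (a): ∅  — Q cannot continue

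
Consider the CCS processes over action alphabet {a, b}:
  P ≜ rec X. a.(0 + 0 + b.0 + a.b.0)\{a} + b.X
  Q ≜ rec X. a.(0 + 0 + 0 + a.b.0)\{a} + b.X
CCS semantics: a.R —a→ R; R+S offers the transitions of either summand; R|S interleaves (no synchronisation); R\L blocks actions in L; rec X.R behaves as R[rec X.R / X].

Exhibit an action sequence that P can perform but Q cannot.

ab

P's transition system — 3 states:
  p0 = rec X. a.(0 + 0 + b.0 + a.b.0)\{a} + b.X ⊢ ··a··> p1, ··b··> p0
  p1 = (0 + 0 + b.0 + a.b.0)\{a} ⊢ ··b··> p2
  p2 = 0\{a} ⊢ stopped
Q's transition system — 2 states:
  q0 = rec X. a.(0 + 0 + 0 + a.b.0)\{a} + b.X ⊢ ··a··> q1, ··b··> q0
  q1 = (0 + 0 + 0 + a.b.0)\{a} ⊢ stopped
Executing ab from P (initial set {p0}):
  after a @ step 1: {p1}
  after b @ step 2: {p2}
  ✓ P
Executing ab from Q (initial set {q0}):
  after a @ step 1: {q1}
  after b @ step 2: no successor for Q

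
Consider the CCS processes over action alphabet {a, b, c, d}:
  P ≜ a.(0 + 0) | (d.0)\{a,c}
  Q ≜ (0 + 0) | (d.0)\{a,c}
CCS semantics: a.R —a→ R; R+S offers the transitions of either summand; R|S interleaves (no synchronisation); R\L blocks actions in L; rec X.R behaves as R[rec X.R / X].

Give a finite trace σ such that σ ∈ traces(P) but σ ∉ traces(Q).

a

Reachable graph of P (4 states):
  m0 = a.(0 + 0) | (d.0)\{a,c} → —a→ m1, —d→ m2
  m1 = (0 + 0) | (d.0)\{a,c} → —d→ m3
  m2 = a.(0 + 0) | 0\{a,c} → —a→ m3
  m3 = (0 + 0) | 0\{a,c} → ∅
Reachable graph of Q (2 states):
  n0 = (0 + 0) | (d.0)\{a,c} → —d→ n1
  n1 = (0 + 0) | 0\{a,c} → ∅
Trace ⟨a⟩ through P, begin at {m0}:
  step 1 (a): {m1}
  ✓ P
Trace ⟨a⟩ through Q, begin at {n0}:
  step 1 (a): no successor for Q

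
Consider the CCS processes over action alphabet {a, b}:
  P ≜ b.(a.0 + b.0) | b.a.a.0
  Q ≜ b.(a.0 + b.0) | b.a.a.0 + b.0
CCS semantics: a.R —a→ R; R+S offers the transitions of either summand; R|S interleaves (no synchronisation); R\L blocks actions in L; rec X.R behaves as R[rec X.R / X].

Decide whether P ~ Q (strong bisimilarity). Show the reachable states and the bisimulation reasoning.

NO

P's transition system — 12 states:
  s0 = b.(a.0 + b.0) | b.a.a.0 :: —b→ s1, —b→ s2
  s1 = (a.0 + b.0) | b.a.a.0 :: —a→ s3, —b→ s3, —b→ s4
  s2 = b.(a.0 + b.0) | a.a.0 :: —a→ s5, —b→ s4
  s3 = 0 | b.a.a.0 :: —b→ s6
  s4 = (a.0 + b.0) | a.a.0 :: —a→ s6, —a→ s7, —b→ s6
  s5 = b.(a.0 + b.0) | a.0 :: —a→ s8, —b→ s7
  s6 = 0 | a.a.0 :: —a→ s9
  s7 = (a.0 + b.0) | a.0 :: —a→ s10, —a→ s9, —b→ s9
  s8 = b.(a.0 + b.0) | 0 :: —b→ s10
  s9 = 0 | a.0 :: —a→ s11
  s10 = (a.0 + b.0) | 0 :: —a→ s11, —b→ s11
  s11 = 0 | 0 :: ∅
Q's transition system — 13 states:
  t0 = b.(a.0 + b.0) | b.a.a.0 + b.0 :: —b→ t1, —b→ t2, —b→ t3
  t1 = (a.0 + b.0) | b.a.a.0 :: —a→ t4, —b→ t4, —b→ t5
  t2 = 0 :: ∅
  t3 = b.(a.0 + b.0) | a.a.0 :: —a→ t6, —b→ t5
  t4 = 0 | b.a.a.0 :: —b→ t7
  t5 = (a.0 + b.0) | a.a.0 :: —a→ t7, —a→ t8, —b→ t7
  t6 = b.(a.0 + b.0) | a.0 :: —a→ t9, —b→ t8
  t7 = 0 | a.a.0 :: —a→ t10
  t8 = (a.0 + b.0) | a.0 :: —a→ t10, —a→ t11, —b→ t10
  t9 = b.(a.0 + b.0) | 0 :: —b→ t11
  t10 = 0 | a.0 :: —a→ t12
  t11 = (a.0 + b.0) | 0 :: —a→ t12, —b→ t12
  t12 = 0 | 0 :: ∅
Bisimilarity quotient blocks:
  B0 = {s0}
  B1 = {s1, t1}
  B2 = {s3, t4}
  B3 = {s6, t7}
  B4 = {s9, t10}
  B5 = {s11, t12, t2}
  B6 = {s4, t5}
  B7 = {s7, t8}
  B8 = {s10, t11}
  B9 = {s2, t3}
  B10 = {s5, t6}
  B11 = {s8, t9}
  B12 = {t0}
s0 ∈ B0, t0 ∈ B12 → different blocks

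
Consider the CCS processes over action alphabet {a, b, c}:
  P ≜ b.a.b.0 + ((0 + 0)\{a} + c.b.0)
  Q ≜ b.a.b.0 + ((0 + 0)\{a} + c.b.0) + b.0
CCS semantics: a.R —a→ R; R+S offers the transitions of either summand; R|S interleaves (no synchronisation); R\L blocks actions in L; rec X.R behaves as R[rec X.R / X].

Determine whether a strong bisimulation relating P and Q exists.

not bisimilar

P's transition system — 4 states:
  p0 = b.a.b.0 + ((0 + 0)\{a} + c.b.0) → —b→ p1, —c→ p2
  p1 = a.b.0 → —a→ p2
  p2 = b.0 → —b→ p3
  p3 = 0 → (no moves)
Q's transition system — 4 states:
  q0 = b.a.b.0 + ((0 + 0)\{a} + c.b.0) + b.0 → —b→ q1, —b→ q2, —c→ q3
  q1 = 0 → (no moves)
  q2 = a.b.0 → —a→ q3
  q3 = b.0 → —b→ q1
Bisimilarity quotient blocks:
  B0 = {p0}
  B1 = {p1, q2}
  B2 = {p2, q3}
  B3 = {p3, q1}
  B4 = {q0}
p0 ∈ B0, q0 ∈ B4 → different blocks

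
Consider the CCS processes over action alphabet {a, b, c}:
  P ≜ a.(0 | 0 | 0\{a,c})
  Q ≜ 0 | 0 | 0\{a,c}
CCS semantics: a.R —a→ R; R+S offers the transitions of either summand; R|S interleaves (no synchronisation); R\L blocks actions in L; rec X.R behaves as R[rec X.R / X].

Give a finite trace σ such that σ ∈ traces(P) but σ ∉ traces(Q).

a

LTS(P): 2 reachable states
  u0 = a.(0 | 0 | 0\{a,c}) has moves -a-> u1
  u1 = 0 | 0 | 0\{a,c} has moves (no moves)
LTS(Q): 1 reachable states
  v0 = 0 | 0 | 0\{a,c} has moves (no moves)
Trace ⟨a⟩ through P, begin at {u0}:
  step 1 (a): {u1}
  P completes σ.
Trace ⟨a⟩ through Q, begin at {v0}:
  step 1 (a): ∅  — Q cannot continue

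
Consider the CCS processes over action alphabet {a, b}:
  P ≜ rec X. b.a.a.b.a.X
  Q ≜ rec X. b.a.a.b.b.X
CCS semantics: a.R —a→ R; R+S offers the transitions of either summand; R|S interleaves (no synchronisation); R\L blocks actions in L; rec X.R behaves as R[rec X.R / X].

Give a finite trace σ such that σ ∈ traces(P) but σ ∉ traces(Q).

LTS(P): 5 reachable states
  p0 = rec X. b.a.a.b.a.X has moves —b→ p1
  p1 = a.a.b.a.(rec X. b.a.a.b.a.X) has moves —a→ p2
  p2 = a.b.a.(rec X. b.a.a.b.a.X) has moves —a→ p3
  p3 = b.a.(rec X. b.a.a.b.a.X) has moves —b→ p4
  p4 = a.(rec X. b.a.a.b.a.X) has moves —a→ p0
LTS(Q): 5 reachable states
  q0 = rec X. b.a.a.b.b.X has moves —b→ q1
  q1 = a.a.b.b.(rec X. b.a.a.b.b.X) has moves —a→ q2
  q2 = a.b.b.(rec X. b.a.a.b.b.X) has moves —a→ q3
  q3 = b.b.(rec X. b.a.a.b.b.X) has moves —b→ q4
  q4 = b.(rec X. b.a.a.b.b.X) has moves —b→ q0
Executing baaba from P (initial set {p0}):
  after b @ step 1: {p1}
  after a @ step 2: {p2}
  after a @ step 3: {p3}
  after b @ step 4: {p4}
  after a @ step 5: {p0}
  P completes σ.
Executing baaba from Q (initial set {q0}):
  after b @ step 1: {q1}
  after a @ step 2: {q2}
  after a @ step 3: {q3}
  after b @ step 4: {q4}
  after a @ step 5: no successor for Q

baaba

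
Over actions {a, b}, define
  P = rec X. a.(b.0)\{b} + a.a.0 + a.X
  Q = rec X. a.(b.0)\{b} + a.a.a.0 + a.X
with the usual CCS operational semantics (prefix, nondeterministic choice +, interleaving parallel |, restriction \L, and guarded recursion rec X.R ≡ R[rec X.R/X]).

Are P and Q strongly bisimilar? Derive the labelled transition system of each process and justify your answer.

LTS(P): 4 reachable states
  m0 = rec X. a.(b.0)\{b} + a.a.0 + a.X :: -a-> m0, -a-> m1, -a-> m2
  m1 = (b.0)\{b} :: (no moves)
  m2 = a.0 :: -a-> m3
  m3 = 0 :: (no moves)
LTS(Q): 5 reachable states
  n0 = rec X. a.(b.0)\{b} + a.a.a.0 + a.X :: -a-> n0, -a-> n1, -a-> n2
  n1 = (b.0)\{b} :: (no moves)
  n2 = a.a.0 :: -a-> n3
  n3 = a.0 :: -a-> n4
  n4 = 0 :: (no moves)
Coarsest stable partition (strong bisimilarity classes):
  B0 = {m0}
  B1 = {m1, m3, n1, n4}
  B2 = {m2, n3}
  B3 = {n0}
  B4 = {n2}
m0 ∈ B0, n0 ∈ B3 → different blocks

P ≁ Q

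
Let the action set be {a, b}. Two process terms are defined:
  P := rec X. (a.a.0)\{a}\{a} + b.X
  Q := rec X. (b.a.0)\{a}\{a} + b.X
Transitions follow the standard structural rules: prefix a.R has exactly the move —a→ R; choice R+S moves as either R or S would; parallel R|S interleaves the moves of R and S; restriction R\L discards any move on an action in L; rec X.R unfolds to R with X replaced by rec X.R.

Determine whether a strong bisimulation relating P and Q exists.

Reachable graph of P (1 states):
  m0 = rec X. (a.a.0)\{a}\{a} + b.X ⊢ —b→ m0
Reachable graph of Q (2 states):
  n0 = rec X. (b.a.0)\{a}\{a} + b.X ⊢ —b→ n0, —b→ n1
  n1 = (a.0)\{a}\{a} ⊢ deadlocked
Bisimilarity quotient blocks:
  B0 = {m0}
  B1 = {n0}
  B2 = {n1}
m0 ∈ B0, n0 ∈ B1 → different blocks

not bisimilar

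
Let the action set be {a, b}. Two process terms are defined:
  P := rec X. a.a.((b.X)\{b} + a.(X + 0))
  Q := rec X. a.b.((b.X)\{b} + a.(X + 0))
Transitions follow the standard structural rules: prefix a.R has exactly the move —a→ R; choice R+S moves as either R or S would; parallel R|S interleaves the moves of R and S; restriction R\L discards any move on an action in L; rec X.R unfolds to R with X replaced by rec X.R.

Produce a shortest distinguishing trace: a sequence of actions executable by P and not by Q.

aa

Reachable graph of P (4 states):
  m0 = rec X. a.a.((b.X)\{b} + a.(X + 0)) | ··a··> m1
  m1 = a.((b.(rec X. a.a.((b.X)\{b} + a.(X + 0))))\{b} + a.((rec X. a.a.((b.X)\{b} + a.(X + 0))) + 0)) | ··a··> m2
  m2 = (b.(rec X. a.a.((b.X)\{b} + a.(X + 0))))\{b} + a.((rec X. a.a.((b.X)\{b} + a.(X + 0))) + 0) | ··a··> m3
  m3 = (rec X. a.a.((b.X)\{b} + a.(X + 0))) + 0 | ··a··> m1
Reachable graph of Q (4 states):
  n0 = rec X. a.b.((b.X)\{b} + a.(X + 0)) | ··a··> n1
  n1 = b.((b.(rec X. a.b.((b.X)\{b} + a.(X + 0))))\{b} + a.((rec X. a.b.((b.X)\{b} + a.(X + 0))) + 0)) | ··b··> n2
  n2 = (b.(rec X. a.b.((b.X)\{b} + a.(X + 0))))\{b} + a.((rec X. a.b.((b.X)\{b} + a.(X + 0))) + 0) | ··a··> n3
  n3 = (rec X. a.b.((b.X)\{b} + a.(X + 0))) + 0 | ··a··> n1
Executing aa from P (initial set {m0}):
  after a @ step 1: {m1}
  after a @ step 2: {m2}
  — P admits the full trace.
Executing aa from Q (initial set {n0}):
  after a @ step 1: {n1}
  after a @ step 2: ∅ (Q stuck)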